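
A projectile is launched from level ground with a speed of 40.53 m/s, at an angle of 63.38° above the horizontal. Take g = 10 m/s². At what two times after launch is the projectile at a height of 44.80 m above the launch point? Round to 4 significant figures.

v_y0 = 40.53 sin 63.38° = 36.234 m/s.
Set y = v_y0 t − ½ g t² = 44.80: 5.000 t² − 36.234 t + 44.80 = 0.
t = [36.234 ± √(1312.9 − 896.00)] / 10 = (36.234 ± 20.418) / 10, giving t = 1.582 s or t = 5.665 s.
So the projectile is at 44.80 m at t = 1.582 s (rising) and t = 5.665 s (falling).

1.582 s and 5.665 s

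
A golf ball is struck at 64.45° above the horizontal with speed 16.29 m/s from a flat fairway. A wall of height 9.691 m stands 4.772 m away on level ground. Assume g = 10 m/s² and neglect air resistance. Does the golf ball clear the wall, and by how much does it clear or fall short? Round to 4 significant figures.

No — it falls 2.015 m short of clearing the wall.

v_x = 16.29 cos 64.45° = 7.0259 m/s; v_y0 = 16.29 sin 64.45° = 14.697 m/s.
Time to reach the wall: t = 4.772 / 7.0259 = 0.67920 s.
Height at that point: y = 14.697×0.67920 − 5.000×0.67920² = 7.6756 m.
That is 9.691 − 7.6756 = 2.015 m below the top of the wall, so the golf ball does not clear it.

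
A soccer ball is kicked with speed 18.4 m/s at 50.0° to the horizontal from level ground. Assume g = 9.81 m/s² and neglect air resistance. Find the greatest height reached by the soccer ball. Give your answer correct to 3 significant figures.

Vertical component of launch velocity: v_y = 18.4 sin 50.0° = 14.10 m/s.
At the highest point the vertical velocity is zero, so v_y² = 2 g h_max.
h_max = (14.10)² / (2 × 9.81) = 198.8 / 19.62 = 10.1 m.

10.1 m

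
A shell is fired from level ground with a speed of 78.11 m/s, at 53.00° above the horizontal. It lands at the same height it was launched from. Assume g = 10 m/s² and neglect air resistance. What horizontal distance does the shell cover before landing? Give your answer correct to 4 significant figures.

Components: v_x = 78.11 cos 53.00° = 47.008 m/s, v_y = 78.11 sin 53.00° = 62.381 m/s.
Time of flight (same landing height): t = 2 v_y / g = 2 × 62.381 / 10 = 12.476 s.
Range: R = v_x · t = 47.008 × 12.476 = 586.5 m.

586.5 m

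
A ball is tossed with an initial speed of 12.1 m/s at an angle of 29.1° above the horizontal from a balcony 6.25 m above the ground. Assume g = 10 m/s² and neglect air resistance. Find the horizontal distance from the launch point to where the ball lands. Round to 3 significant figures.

19.6 m

Components: v_x = 12.1 cos 29.1° = 10.57 m/s, v_y = 12.1 sin 29.1° = 5.885 m/s.
Vertical: 0 = 6.25 + 5.885 t − ½(10) t² ⇒ 5.000 t² − 5.885 t − 6.25 = 0.
t = [5.885 + √(34.63 + 125.0)] / 10.00 = 1.852 s.
Horizontal: R = v_x · t = 10.57 × 1.852 = 19.6 m.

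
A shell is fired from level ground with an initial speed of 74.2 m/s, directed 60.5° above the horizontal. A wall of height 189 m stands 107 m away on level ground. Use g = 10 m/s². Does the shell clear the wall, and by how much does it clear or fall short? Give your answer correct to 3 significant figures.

v_x = 74.2 cos 60.5° = 36.54 m/s; v_y0 = 74.2 sin 60.5° = 64.58 m/s.
Time to reach the wall: t = 107 / 36.54 = 2.928 s.
Height at that point: y = 64.58×2.928 − 5.000×2.928² = 146.2 m.
That is 189 − 146.2 = 42.8 m below the top of the wall, so the shell does not clear it.

No — it falls 42.8 m short of clearing the wall.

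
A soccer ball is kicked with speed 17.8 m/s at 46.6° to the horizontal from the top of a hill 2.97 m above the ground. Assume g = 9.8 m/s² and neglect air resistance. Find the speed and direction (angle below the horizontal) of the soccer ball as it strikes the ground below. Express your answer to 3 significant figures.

v_x = 17.8 cos 46.6° = 12.23 m/s (constant).
|v_y| at impact = √((12.93)² + 2×9.8×2.97) = 15.01 m/s.
Speed = √(12.23² + 15.01²) = 19.4 m/s; angle = arctan(15.01/12.23) = 50.8° below horizontal.

19.4 m/s at 50.8° below the horizontal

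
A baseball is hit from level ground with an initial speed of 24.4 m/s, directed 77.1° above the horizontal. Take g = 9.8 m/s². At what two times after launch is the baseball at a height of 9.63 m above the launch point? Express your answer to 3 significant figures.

0.446 s and 4.41 s

v_y0 = 24.4 sin 77.1° = 23.78 m/s.
Set y = v_y0 t − ½ g t² = 9.63: 4.900 t² − 23.78 t + 9.63 = 0.
t = [23.78 ± √(565.5 − 188.7)] / 9.8 = (23.78 ± 19.41) / 9.8, giving t = 0.446 s or t = 4.41 s.
So the baseball is at 9.63 m at t = 0.446 s (rising) and t = 4.41 s (falling).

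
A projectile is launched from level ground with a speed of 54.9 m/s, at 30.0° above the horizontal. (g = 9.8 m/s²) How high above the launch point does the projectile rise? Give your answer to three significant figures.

38.4 m

Vertical component of launch velocity: v_y = 54.9 sin 30.0° = 27.45 m/s.
At the highest point the vertical velocity is zero, so v_y² = 2 g h_max.
h_max = (27.45)² / (2 × 9.8) = 753.5 / 19.60 = 38.4 m.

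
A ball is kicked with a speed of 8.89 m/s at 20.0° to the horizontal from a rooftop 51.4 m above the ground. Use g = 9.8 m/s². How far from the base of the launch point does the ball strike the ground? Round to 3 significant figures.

Components: v_x = 8.89 cos 20.0° = 8.354 m/s, v_y = 8.89 sin 20.0° = 3.041 m/s.
Vertical: 0 = 51.4 + 3.041 t − ½(9.8) t² ⇒ 4.900 t² − 3.041 t − 51.4 = 0.
t = [3.041 + √(9.248 + 1007)] / 9.800 = 3.563 s.
Horizontal: R = v_x · t = 8.354 × 3.563 = 29.8 m.

29.8 m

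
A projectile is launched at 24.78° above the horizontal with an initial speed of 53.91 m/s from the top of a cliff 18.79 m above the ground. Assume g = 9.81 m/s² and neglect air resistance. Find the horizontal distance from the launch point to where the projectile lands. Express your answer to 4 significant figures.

Components: v_x = 53.91 cos 24.78° = 48.946 m/s, v_y = 53.91 sin 24.78° = 22.596 m/s.
Vertical: 0 = 18.79 + 22.596 t − ½(9.81) t² ⇒ 4.905 t² − 22.596 t − 18.79 = 0.
t = [22.596 + √(510.58 + 368.66)] / 9.810 = 5.3260 s.
Horizontal: R = v_x · t = 48.946 × 5.3260 = 260.7 m.

260.7 m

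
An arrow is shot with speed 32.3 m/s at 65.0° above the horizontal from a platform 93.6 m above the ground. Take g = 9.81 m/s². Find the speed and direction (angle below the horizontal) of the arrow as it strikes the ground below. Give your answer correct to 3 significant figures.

53.7 m/s at 75.3° below the horizontal

v_x = 32.3 cos 65.0° = 13.65 m/s (constant).
|v_y| at impact = √((29.27)² + 2×9.81×93.6) = 51.90 m/s.
Speed = √(13.65² + 51.90²) = 53.7 m/s; angle = arctan(51.90/13.65) = 75.3° below horizontal.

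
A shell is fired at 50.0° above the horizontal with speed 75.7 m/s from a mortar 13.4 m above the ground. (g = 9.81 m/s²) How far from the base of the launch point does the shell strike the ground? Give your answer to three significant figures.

586 m

Components: v_x = 75.7 cos 50.0° = 48.66 m/s, v_y = 75.7 sin 50.0° = 57.99 m/s.
Vertical: 0 = 13.4 + 57.99 t − ½(9.81) t² ⇒ 4.905 t² − 57.99 t − 13.4 = 0.
t = [57.99 + √(3363 + 262.9)] / 9.810 = 12.05 s.
Horizontal: R = v_x · t = 48.66 × 12.05 = 586 m.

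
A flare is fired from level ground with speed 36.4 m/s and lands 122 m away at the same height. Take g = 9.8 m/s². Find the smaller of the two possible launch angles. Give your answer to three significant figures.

32.2°

Level-ground range: R = v₀² sin(2θ)/g ⇒ sin 2θ = R g / v₀² = 122×9.8/36.4² = 0.9024.
2θ = arcsin(0.9024) = 64.48° or 180° − 64.48° = 115.52°.
So θ = 32.2° or θ = 57.8°.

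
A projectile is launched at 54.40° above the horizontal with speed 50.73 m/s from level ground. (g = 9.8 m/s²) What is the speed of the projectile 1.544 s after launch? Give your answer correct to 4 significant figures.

v_x = 50.73 cos 54.40° = 29.531 m/s (constant).
v_y(t) = 50.73 sin 54.40° − g t = 41.249 − 9.8 × 1.544 = 26.118 m/s.
Speed = √(v_x² + v_y²) = √(872.08 + 682.15) = 39.42 m/s.

39.42 m/s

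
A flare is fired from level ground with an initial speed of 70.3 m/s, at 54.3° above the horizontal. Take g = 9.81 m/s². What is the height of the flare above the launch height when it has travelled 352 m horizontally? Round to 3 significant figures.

v_x = 70.3 cos 54.3° = 41.02 m/s, v_y0 = 70.3 sin 54.3° = 57.09 m/s.
Time to reach x = 352 m: t = x / v_x = 352 / 41.02 = 8.581 s.
y = v_y0 t − ½ g t² = 57.09×8.581 − 4.905×8.581² = 129 m.

129 m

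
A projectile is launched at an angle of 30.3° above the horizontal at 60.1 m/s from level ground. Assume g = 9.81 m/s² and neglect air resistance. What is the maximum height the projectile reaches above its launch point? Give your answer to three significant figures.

Vertical component of launch velocity: v_y = 60.1 sin 30.3° = 30.32 m/s.
At the highest point the vertical velocity is zero, so v_y² = 2 g h_max.
h_max = (30.32)² / (2 × 9.81) = 919.3 / 19.62 = 46.9 m.

46.9 m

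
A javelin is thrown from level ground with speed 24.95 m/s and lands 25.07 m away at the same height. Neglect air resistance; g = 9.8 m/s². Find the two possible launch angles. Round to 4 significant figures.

Level-ground range: R = v₀² sin(2θ)/g ⇒ sin 2θ = R g / v₀² = 25.07×9.8/24.95² = 0.3947.
2θ = arcsin(0.3947) = 23.247° or 180° − 23.247° = 156.753°.
So θ = 11.62° or θ = 78.38°.

11.62° and 78.38°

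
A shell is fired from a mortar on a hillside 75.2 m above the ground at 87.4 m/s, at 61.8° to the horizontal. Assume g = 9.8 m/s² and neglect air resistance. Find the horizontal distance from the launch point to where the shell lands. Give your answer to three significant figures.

Components: v_x = 87.4 cos 61.8° = 41.30 m/s, v_y = 87.4 sin 61.8° = 77.03 m/s.
Vertical: 0 = 75.2 + 77.03 t − ½(9.8) t² ⇒ 4.900 t² − 77.03 t − 75.2 = 0.
t = [77.03 + √(5934 + 1474)] / 9.800 = 16.64 s.
Horizontal: R = v_x · t = 41.30 × 16.64 = 687 m.

687 m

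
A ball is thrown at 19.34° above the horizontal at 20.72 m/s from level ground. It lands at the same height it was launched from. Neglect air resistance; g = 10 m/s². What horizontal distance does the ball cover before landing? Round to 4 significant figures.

26.83 m

For level ground, R = v₀² sin(2θ) / g.
sin(2 × 19.34°) = sin 38.680° = 0.6250.
R = (20.72)² × 0.6250 / 10 = 26.83 m.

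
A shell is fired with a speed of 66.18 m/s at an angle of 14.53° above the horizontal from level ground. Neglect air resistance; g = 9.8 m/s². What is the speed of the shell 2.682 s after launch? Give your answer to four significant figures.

v_x = 66.18 cos 14.53° = 64.063 m/s (constant).
v_y(t) = 66.18 sin 14.53° − g t = 16.604 − 9.8 × 2.682 = -9.6796 m/s.
Speed = √(v_x² + v_y²) = √(4104.1 + 93.695) = 64.79 m/s.

64.79 m/s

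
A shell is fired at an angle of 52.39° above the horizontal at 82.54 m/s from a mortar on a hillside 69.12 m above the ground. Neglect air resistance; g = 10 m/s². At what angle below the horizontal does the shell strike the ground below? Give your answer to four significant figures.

56.19°

v_x = 82.54 cos 52.39° = 50.373 m/s.
At impact |v_y| = √(v_y0² + 2 g h) = √(65.387² + 2×10×69.12) = 75.219 m/s.
Angle below horizontal = arctan(|v_y| / v_x) = arctan(75.219 / 50.373) = 56.19°.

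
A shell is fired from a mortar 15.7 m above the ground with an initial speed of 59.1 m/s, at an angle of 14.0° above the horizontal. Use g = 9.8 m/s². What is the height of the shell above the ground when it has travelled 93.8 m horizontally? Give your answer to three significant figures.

v_x = 59.1 cos 14.0° = 57.34 m/s, v_y0 = 59.1 sin 14.0° = 14.30 m/s.
Time to reach x = 93.8 m: t = x / v_x = 93.8 / 57.34 = 1.636 s.
y = 15.7 + v_y0 t − ½ g t² = 15.7 + 14.30×1.636 − 4.900×1.636² = 26.0 m.

26.0 m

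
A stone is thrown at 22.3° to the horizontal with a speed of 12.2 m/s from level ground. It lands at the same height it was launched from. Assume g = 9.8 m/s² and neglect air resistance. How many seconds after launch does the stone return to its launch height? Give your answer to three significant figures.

0.945 s

Vertical component: v_y = 12.2 sin 22.3° = 4.629 m/s.
For a projectile landing at launch height, time of flight is t = 2 v_y / g = 2 × 4.629 / 9.8 = 0.945 s.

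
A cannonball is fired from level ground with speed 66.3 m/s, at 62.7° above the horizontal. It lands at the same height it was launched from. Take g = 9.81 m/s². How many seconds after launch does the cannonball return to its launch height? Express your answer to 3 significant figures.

12.0 s

Vertical component: v_y = 66.3 sin 62.7° = 58.92 m/s.
For a projectile landing at launch height, time of flight is t = 2 v_y / g = 2 × 58.92 / 9.81 = 12.0 s.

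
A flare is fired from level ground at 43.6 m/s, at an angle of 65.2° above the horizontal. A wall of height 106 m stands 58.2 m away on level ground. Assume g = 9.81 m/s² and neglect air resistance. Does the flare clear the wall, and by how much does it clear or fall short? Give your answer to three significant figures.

v_x = 43.6 cos 65.2° = 18.29 m/s; v_y0 = 43.6 sin 65.2° = 39.58 m/s.
Time to reach the wall: t = 58.2 / 18.29 = 3.182 s.
Height at that point: y = 39.58×3.182 − 4.905×3.182² = 76.28 m.
That is 106 − 76.28 = 29.7 m below the top of the wall, so the flare does not clear it.

No — it falls 29.7 m short of clearing the wall.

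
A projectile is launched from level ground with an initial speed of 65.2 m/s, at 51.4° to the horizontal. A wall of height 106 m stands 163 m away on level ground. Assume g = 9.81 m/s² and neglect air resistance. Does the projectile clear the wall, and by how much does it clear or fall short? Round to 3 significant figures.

Yes — it clears the wall by 19.4 m.

v_x = 65.2 cos 51.4° = 40.68 m/s; v_y0 = 65.2 sin 51.4° = 50.96 m/s.
Time to reach the wall: t = 163 / 40.68 = 4.007 s.
Height at that point: y = 50.96×4.007 − 4.905×4.007² = 125.4 m.
That is 125.4 − 106 = 19.4 m above the top of the wall, so the projectile clears it.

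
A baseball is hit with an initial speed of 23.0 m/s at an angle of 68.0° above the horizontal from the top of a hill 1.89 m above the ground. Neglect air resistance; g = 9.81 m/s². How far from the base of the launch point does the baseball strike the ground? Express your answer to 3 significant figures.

Components: v_x = 23.0 cos 68.0° = 8.616 m/s, v_y = 23.0 sin 68.0° = 21.33 m/s.
Vertical: 0 = 1.89 + 21.33 t − ½(9.81) t² ⇒ 4.905 t² − 21.33 t − 1.89 = 0.
t = [21.33 + √(455.0 + 37.08)] / 9.810 = 4.436 s.
Horizontal: R = v_x · t = 8.616 × 4.436 = 38.2 m.

38.2 m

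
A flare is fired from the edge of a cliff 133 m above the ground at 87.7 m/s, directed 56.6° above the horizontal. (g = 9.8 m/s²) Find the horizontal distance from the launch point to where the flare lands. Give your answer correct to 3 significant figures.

800 m

Components: v_x = 87.7 cos 56.6° = 48.28 m/s, v_y = 87.7 sin 56.6° = 73.22 m/s.
Vertical: 0 = 133 + 73.22 t − ½(9.8) t² ⇒ 4.900 t² − 73.22 t − 133 = 0.
t = [73.22 + √(5361 + 2607)] / 9.800 = 16.58 s.
Horizontal: R = v_x · t = 48.28 × 16.58 = 800 m.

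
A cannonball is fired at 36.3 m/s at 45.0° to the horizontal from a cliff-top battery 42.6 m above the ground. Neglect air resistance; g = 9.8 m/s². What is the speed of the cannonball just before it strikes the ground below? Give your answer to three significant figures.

46.4 m/s

v_x = 36.3 cos 45.0° = 25.67 m/s is unchanged throughout.
For the vertical component, v_y² = v_y0² + 2 g h = (25.67)² + 2×9.8×42.6 = 1494, so |v_y| = 38.65 m/s.
Impact speed = √(v_x² + v_y²) = √(658.9 + 1494) = 46.4 m/s.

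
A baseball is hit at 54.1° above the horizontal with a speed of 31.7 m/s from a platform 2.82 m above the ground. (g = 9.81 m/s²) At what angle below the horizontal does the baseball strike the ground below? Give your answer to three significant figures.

v_x = 31.7 cos 54.1° = 18.59 m/s.
At impact |v_y| = √(v_y0² + 2 g h) = √(25.68² + 2×9.81×2.82) = 26.74 m/s.
Angle below horizontal = arctan(|v_y| / v_x) = arctan(26.74 / 18.59) = 55.2°.

55.2°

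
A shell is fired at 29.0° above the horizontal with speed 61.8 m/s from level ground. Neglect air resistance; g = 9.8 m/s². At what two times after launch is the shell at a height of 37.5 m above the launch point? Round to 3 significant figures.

1.76 s and 4.36 s

v_y0 = 61.8 sin 29.0° = 29.96 m/s.
Set y = v_y0 t − ½ g t² = 37.5: 4.900 t² − 29.96 t + 37.5 = 0.
t = [29.96 ± √(897.6 − 735.0)] / 9.8 = (29.96 ± 12.75) / 9.8, giving t = 1.76 s or t = 4.36 s.
So the shell is at 37.5 m at t = 1.76 s (rising) and t = 4.36 s (falling).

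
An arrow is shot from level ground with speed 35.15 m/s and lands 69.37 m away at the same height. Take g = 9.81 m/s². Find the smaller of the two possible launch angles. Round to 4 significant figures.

Level-ground range: R = v₀² sin(2θ)/g ⇒ sin 2θ = R g / v₀² = 69.37×9.81/35.15² = 0.5508.
2θ = arcsin(0.5508) = 33.422° or 180° − 33.422° = 146.578°.
So θ = 16.71° or θ = 73.29°.

16.71°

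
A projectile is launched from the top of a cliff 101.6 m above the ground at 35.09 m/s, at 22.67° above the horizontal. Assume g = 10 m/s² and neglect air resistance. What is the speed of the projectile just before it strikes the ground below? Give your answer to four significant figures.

57.13 m/s

v_x = 35.09 cos 22.67° = 32.379 m/s is unchanged throughout.
For the vertical component, v_y² = v_y0² + 2 g h = (13.524)² + 2×10×101.6 = 2214.9, so |v_y| = 47.063 m/s.
Impact speed = √(v_x² + v_y²) = √(1048.4 + 2214.9) = 57.13 m/s.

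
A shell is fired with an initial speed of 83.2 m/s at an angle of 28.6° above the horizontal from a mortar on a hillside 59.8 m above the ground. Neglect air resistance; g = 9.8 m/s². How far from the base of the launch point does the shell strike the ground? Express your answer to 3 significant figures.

Components: v_x = 83.2 cos 28.6° = 73.05 m/s, v_y = 83.2 sin 28.6° = 39.83 m/s.
Vertical: 0 = 59.8 + 39.83 t − ½(9.8) t² ⇒ 4.900 t² − 39.83 t − 59.8 = 0.
t = [39.83 + √(1586 + 1172)] / 9.800 = 9.423 s.
Horizontal: R = v_x · t = 73.05 × 9.423 = 688 m.

688 m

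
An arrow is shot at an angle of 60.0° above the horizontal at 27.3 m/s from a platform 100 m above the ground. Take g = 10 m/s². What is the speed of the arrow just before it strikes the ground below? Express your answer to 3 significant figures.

52.4 m/s

v_x = 27.3 cos 60.0° = 13.65 m/s is unchanged throughout.
For the vertical component, v_y² = v_y0² + 2 g h = (23.64)² + 2×10×100 = 2559, so |v_y| = 50.59 m/s.
Impact speed = √(v_x² + v_y²) = √(186.3 + 2559) = 52.4 m/s.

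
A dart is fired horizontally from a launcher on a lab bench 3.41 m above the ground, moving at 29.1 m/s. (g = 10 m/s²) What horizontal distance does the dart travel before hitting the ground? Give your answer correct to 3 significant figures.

Initial vertical velocity is zero, so the fall time comes from h = ½ g t²: t = √(2 × 3.41 / 10) = 0.8258 s.
Horizontal motion is uniform at 29.1 m/s, so x = 29.1 × 0.8258 = 24.0 m.

24.0 m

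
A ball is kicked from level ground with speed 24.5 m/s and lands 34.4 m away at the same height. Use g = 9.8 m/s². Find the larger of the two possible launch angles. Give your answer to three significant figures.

72.9°

Level-ground range: R = v₀² sin(2θ)/g ⇒ sin 2θ = R g / v₀² = 34.4×9.8/24.5² = 0.5616.
2θ = arcsin(0.5616) = 34.17° or 180° − 34.17° = 145.83°.
So θ = 17.1° or θ = 72.9°.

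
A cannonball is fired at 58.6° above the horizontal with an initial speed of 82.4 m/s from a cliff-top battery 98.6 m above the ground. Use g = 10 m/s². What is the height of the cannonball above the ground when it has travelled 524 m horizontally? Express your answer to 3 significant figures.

v_x = 82.4 cos 58.6° = 42.93 m/s, v_y0 = 82.4 sin 58.6° = 70.33 m/s.
Time to reach x = 524 m: t = x / v_x = 524 / 42.93 = 12.21 s.
y = 98.6 + v_y0 t − ½ g t² = 98.6 + 70.33×12.21 − 5.000×12.21² = 212 m.

212 m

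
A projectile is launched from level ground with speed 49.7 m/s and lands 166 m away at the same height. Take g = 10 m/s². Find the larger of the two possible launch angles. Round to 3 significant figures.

Level-ground range: R = v₀² sin(2θ)/g ⇒ sin 2θ = R g / v₀² = 166×10/49.7² = 0.6720.
2θ = arcsin(0.6720) = 42.22° or 180° − 42.22° = 137.78°.
So θ = 21.1° or θ = 68.9°.

68.9°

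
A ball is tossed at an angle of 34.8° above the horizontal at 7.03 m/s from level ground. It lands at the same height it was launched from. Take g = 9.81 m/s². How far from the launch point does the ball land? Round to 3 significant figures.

4.72 m

For level ground, R = v₀² sin(2θ) / g.
sin(2 × 34.8°) = sin 69.60° = 0.9373.
R = (7.03)² × 0.9373 / 9.81 = 4.72 m.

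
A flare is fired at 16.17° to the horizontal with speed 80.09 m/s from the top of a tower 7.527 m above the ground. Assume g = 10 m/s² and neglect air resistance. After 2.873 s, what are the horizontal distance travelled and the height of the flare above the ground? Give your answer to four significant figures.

v_x = 80.09 cos 16.17° = 76.922 m/s; v_y0 = 80.09 sin 16.17° = 22.304 m/s.
x = v_x t = 76.922 × 2.873 = 221.0 m.
y = 7.527 + v_y0 t − ½ g t² = 30.34 m.

x = 221.0 m, y = 30.34 m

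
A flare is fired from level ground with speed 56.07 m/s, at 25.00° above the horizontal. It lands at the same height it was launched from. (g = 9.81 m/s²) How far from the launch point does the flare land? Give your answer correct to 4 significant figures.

For level ground, R = v₀² sin(2θ) / g.
sin(2 × 25.00°) = sin 50.000° = 0.7660.
R = (56.07)² × 0.7660 / 9.81 = 245.5 m.

245.5 m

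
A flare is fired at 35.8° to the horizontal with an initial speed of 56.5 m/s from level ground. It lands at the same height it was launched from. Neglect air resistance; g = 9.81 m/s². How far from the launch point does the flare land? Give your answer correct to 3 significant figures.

309 m

For level ground, R = v₀² sin(2θ) / g.
sin(2 × 35.8°) = sin 71.60° = 0.9489.
R = (56.5)² × 0.9489 / 9.81 = 309 m.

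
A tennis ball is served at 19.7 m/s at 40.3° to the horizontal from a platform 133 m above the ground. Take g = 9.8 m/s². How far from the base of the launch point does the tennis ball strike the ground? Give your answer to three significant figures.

100 m

Components: v_x = 19.7 cos 40.3° = 15.02 m/s, v_y = 19.7 sin 40.3° = 12.74 m/s.
Vertical: 0 = 133 + 12.74 t − ½(9.8) t² ⇒ 4.900 t² − 12.74 t − 133 = 0.
t = [12.74 + √(162.3 + 2607)] / 9.800 = 6.670 s.
Horizontal: R = v_x · t = 15.02 × 6.670 = 100 m.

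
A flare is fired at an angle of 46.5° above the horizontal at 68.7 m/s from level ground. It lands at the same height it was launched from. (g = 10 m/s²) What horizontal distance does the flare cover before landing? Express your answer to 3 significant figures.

471 m

Components: v_x = 68.7 cos 46.5° = 47.29 m/s, v_y = 68.7 sin 46.5° = 49.83 m/s.
Time of flight (same landing height): t = 2 v_y / g = 2 × 49.83 / 10 = 9.966 s.
Range: R = v_x · t = 47.29 × 9.966 = 471 m.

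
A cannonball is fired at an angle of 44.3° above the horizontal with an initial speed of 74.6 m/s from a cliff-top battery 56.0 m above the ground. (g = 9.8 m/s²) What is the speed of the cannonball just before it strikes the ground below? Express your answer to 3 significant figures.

v_x = 74.6 cos 44.3° = 53.39 m/s is unchanged throughout.
For the vertical component, v_y² = v_y0² + 2 g h = (52.10)² + 2×9.8×56.0 = 3812, so |v_y| = 61.74 m/s.
Impact speed = √(v_x² + v_y²) = √(2850 + 3812) = 81.6 m/s.

81.6 m/s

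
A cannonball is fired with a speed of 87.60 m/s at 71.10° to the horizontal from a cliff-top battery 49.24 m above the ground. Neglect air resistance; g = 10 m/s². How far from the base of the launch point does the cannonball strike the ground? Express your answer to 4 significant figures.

Components: v_x = 87.60 cos 71.10° = 28.375 m/s, v_y = 87.60 sin 71.10° = 82.877 m/s.
Vertical: 0 = 49.24 + 82.877 t − ½(10) t² ⇒ 5.000 t² − 82.877 t − 49.24 = 0.
t = [82.877 + √(6868.6 + 984.80)] / 10.00 = 17.150 s.
Horizontal: R = v_x · t = 28.375 × 17.150 = 486.6 m.

486.6 m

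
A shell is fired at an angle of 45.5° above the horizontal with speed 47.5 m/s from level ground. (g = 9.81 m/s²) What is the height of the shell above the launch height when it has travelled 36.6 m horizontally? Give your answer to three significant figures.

v_x = 47.5 cos 45.5° = 33.29 m/s, v_y0 = 47.5 sin 45.5° = 33.88 m/s.
Time to reach x = 36.6 m: t = x / v_x = 36.6 / 33.29 = 1.099 s.
y = v_y0 t − ½ g t² = 33.88×1.099 − 4.905×1.099² = 31.3 m.

31.3 m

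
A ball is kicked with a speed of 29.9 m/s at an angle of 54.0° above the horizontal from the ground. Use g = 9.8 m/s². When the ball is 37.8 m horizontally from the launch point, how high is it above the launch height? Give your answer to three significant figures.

29.4 m

v_x = 29.9 cos 54.0° = 17.57 m/s, v_y0 = 29.9 sin 54.0° = 24.19 m/s.
Time to reach x = 37.8 m: t = x / v_x = 37.8 / 17.57 = 2.151 s.
y = v_y0 t − ½ g t² = 24.19×2.151 − 4.900×2.151² = 29.4 m.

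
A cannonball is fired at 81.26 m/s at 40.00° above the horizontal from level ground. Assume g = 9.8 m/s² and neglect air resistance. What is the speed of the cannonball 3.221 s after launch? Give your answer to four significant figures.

v_x = 81.26 cos 40.00° = 62.249 m/s (constant).
v_y(t) = 81.26 sin 40.00° − g t = 52.233 − 9.8 × 3.221 = 20.667 m/s.
Speed = √(v_x² + v_y²) = √(3874.9 + 427.12) = 65.59 m/s.

65.59 m/s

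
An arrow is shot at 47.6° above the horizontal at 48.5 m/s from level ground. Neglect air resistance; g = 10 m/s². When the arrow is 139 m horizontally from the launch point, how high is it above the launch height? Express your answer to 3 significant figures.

61.9 m

v_x = 48.5 cos 47.6° = 32.70 m/s, v_y0 = 48.5 sin 47.6° = 35.82 m/s.
Time to reach x = 139 m: t = x / v_x = 139 / 32.70 = 4.251 s.
y = v_y0 t − ½ g t² = 35.82×4.251 − 5.000×4.251² = 61.9 m.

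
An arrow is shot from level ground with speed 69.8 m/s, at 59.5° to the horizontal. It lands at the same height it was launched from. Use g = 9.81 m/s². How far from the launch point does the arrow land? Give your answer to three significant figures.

434 m

For level ground, R = v₀² sin(2θ) / g.
sin(2 × 59.5°) = sin 119.0° = 0.8746.
R = (69.8)² × 0.8746 / 9.81 = 434 m.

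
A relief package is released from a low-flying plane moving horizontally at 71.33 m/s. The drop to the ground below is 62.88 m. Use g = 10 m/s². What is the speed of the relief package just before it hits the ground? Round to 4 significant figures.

Fall time: t = √(2 × 62.88 / 10) = 3.5463 s.
At impact: v_x = 71.33 m/s (unchanged), v_y = g t = 10 × 3.5463 = 35.463 m/s.
Speed = √(v_x² + v_y²) = √(5088.0 + 1257.6) = 79.66 m/s.

79.66 m/s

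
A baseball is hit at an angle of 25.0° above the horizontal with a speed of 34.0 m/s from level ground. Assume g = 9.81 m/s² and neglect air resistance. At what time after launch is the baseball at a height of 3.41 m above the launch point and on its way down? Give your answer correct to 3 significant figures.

2.67 s

v_y0 = 34.0 sin 25.0° = 14.37 m/s.
Set y = v_y0 t − ½ g t² = 3.41: 4.905 t² − 14.37 t + 3.41 = 0.
t = [14.37 ± √(206.5 − 66.90)] / 9.81 = (14.37 ± 11.82) / 9.81, giving t = 0.260 s or t = 2.67 s.
On the way down corresponds to the larger root: t = 2.67 s.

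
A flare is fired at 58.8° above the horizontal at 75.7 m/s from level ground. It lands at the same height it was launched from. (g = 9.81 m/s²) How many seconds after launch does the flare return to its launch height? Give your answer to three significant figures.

Vertical component: v_y = 75.7 sin 58.8° = 64.75 m/s.
For a projectile landing at launch height, time of flight is t = 2 v_y / g = 2 × 64.75 / 9.81 = 13.2 s.

13.2 s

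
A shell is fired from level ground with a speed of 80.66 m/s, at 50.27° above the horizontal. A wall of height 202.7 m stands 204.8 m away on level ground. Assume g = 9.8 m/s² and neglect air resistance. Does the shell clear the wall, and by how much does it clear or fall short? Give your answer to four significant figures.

v_x = 80.66 cos 50.27° = 51.555 m/s; v_y0 = 80.66 sin 50.27° = 62.033 m/s.
Time to reach the wall: t = 204.8 / 51.555 = 3.9725 s.
Height at that point: y = 62.033×3.9725 − 4.900×3.9725² = 169.10 m.
That is 202.7 − 169.10 = 33.60 m below the top of the wall, so the shell does not clear it.

No — it falls 33.60 m short of clearing the wall.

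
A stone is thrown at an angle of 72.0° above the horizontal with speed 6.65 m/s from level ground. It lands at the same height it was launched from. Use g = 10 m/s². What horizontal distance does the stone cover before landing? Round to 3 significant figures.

2.60 m

For level ground, R = v₀² sin(2θ) / g.
sin(2 × 72.0°) = sin 144.0° = 0.5878.
R = (6.65)² × 0.5878 / 10 = 2.60 m.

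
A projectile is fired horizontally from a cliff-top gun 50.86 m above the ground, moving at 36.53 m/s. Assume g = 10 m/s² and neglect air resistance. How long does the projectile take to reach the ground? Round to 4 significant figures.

3.189 s

The horizontal speed doesn't affect the fall. With v_y0 = 0, h = ½ g t².
t = √(2 × 50.86 / 10) = √10.172 = 3.189 s.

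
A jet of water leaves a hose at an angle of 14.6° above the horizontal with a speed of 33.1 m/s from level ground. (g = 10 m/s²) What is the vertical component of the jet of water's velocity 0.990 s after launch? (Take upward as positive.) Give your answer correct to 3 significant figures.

Initial vertical component: v_y0 = 33.1 sin 14.6° = 8.343 m/s.
v_y(t) = v_y0 − g t = 8.343 − 10 × 0.990 = -1.56 m/s.

-1.56 m/s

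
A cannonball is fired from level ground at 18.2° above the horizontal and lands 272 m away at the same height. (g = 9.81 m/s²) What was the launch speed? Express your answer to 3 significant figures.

67.1 m/s

On level ground, R = v₀² sin(2θ) / g, so v₀ = √(R g / sin 2θ).
sin(2 × 18.2°) = 0.5934.
v₀ = √(272 × 9.81 / 0.5934) = √4497 = 67.1 m/s.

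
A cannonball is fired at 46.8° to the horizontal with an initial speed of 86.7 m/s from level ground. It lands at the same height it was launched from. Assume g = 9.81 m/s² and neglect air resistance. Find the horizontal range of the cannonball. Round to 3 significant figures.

For level ground, R = v₀² sin(2θ) / g.
sin(2 × 46.8°) = sin 93.60° = 0.9980.
R = (86.7)² × 0.9980 / 9.81 = 765 m.

765 m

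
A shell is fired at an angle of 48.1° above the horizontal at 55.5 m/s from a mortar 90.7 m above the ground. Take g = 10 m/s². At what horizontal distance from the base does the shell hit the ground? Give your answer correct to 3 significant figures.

Components: v_x = 55.5 cos 48.1° = 37.06 m/s, v_y = 55.5 sin 48.1° = 41.31 m/s.
Vertical: 0 = 90.7 + 41.31 t − ½(10) t² ⇒ 5.000 t² − 41.31 t − 90.7 = 0.
t = [41.31 + √(1707 + 1814)] / 10.00 = 10.06 s.
Horizontal: R = v_x · t = 37.06 × 10.06 = 373 m.

373 m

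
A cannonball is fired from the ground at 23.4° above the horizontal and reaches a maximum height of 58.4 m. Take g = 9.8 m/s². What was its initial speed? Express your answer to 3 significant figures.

85.2 m/s

At maximum height v_y = 0, so (v₀ sin θ)² = 2 g H.
v₀ sin 23.4° = √(2 × 9.8 × 58.4) = 33.83 m/s.
v₀ = 33.83 / sin 23.4° = 33.83 / 0.3971 = 85.2 m/s.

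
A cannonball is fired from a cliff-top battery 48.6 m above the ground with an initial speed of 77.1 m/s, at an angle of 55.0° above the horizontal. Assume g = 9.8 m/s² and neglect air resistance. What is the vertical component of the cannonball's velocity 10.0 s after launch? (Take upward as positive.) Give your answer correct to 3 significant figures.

Initial vertical component: v_y0 = 77.1 sin 55.0° = 63.16 m/s.
v_y(t) = v_y0 − g t = 63.16 − 9.8 × 10.0 = -34.8 m/s.

-34.8 m/s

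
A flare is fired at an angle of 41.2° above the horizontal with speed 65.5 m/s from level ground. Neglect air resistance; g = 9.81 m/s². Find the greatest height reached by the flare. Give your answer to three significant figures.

Vertical component of launch velocity: v_y = 65.5 sin 41.2° = 43.14 m/s.
At the highest point the vertical velocity is zero, so v_y² = 2 g h_max.
h_max = (43.14)² / (2 × 9.81) = 1861 / 19.62 = 94.9 m.

94.9 m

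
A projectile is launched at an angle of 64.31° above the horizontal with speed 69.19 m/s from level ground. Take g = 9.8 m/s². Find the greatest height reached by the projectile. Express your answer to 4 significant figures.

Vertical component of launch velocity: v_y = 69.19 sin 64.31° = 62.351 m/s.
At the highest point the vertical velocity is zero, so v_y² = 2 g h_max.
h_max = (62.351)² / (2 × 9.8) = 3887.6 / 19.60 = 198.3 m.

198.3 m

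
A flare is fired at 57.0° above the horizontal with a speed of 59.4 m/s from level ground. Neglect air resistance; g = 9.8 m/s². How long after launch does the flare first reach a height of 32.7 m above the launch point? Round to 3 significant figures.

v_y0 = 59.4 sin 57.0° = 49.82 m/s.
Set y = v_y0 t − ½ g t² = 32.7: 4.900 t² − 49.82 t + 32.7 = 0.
t = [49.82 ± √(2482 − 640.9)] / 9.8 = (49.82 ± 42.91) / 9.8, giving t = 0.705 s or t = 9.46 s.
The flare is on the way up at the first time, so t = 0.705 s.

0.705 s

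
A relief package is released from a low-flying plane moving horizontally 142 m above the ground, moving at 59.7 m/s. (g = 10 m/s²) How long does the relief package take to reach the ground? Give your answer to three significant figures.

5.33 s

The horizontal speed doesn't affect the fall. With v_y0 = 0, h = ½ g t².
t = √(2 × 142 / 10) = √28.40 = 5.33 s.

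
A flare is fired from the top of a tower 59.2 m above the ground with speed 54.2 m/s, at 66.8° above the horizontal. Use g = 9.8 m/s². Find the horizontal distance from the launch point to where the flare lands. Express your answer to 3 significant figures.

240 m

Components: v_x = 54.2 cos 66.8° = 21.35 m/s, v_y = 54.2 sin 66.8° = 49.82 m/s.
Vertical: 0 = 59.2 + 49.82 t − ½(9.8) t² ⇒ 4.900 t² − 49.82 t − 59.2 = 0.
t = [49.82 + √(2482 + 1160)] / 9.800 = 11.24 s.
Horizontal: R = v_x · t = 21.35 × 11.24 = 240 m.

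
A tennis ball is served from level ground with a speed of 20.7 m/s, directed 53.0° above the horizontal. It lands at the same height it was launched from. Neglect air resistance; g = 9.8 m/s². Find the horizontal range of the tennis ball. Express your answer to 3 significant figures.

42.0 m

For level ground, R = v₀² sin(2θ) / g.
sin(2 × 53.0°) = sin 106.0° = 0.9613.
R = (20.7)² × 0.9613 / 9.8 = 42.0 m.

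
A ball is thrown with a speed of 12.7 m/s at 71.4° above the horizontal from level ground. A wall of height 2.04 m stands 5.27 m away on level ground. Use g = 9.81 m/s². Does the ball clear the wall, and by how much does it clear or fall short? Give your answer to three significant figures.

Yes — it clears the wall by 5.32 m.

v_x = 12.7 cos 71.4° = 4.051 m/s; v_y0 = 12.7 sin 71.4° = 12.04 m/s.
Time to reach the wall: t = 5.27 / 4.051 = 1.301 s.
Height at that point: y = 12.04×1.301 − 4.905×1.301² = 7.362 m.
That is 7.362 − 2.04 = 5.32 m above the top of the wall, so the ball clears it.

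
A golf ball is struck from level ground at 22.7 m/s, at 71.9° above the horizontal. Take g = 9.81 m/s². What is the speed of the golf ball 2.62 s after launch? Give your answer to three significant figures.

v_x = 22.7 cos 71.9° = 7.052 m/s (constant).
v_y(t) = 22.7 sin 71.9° − g t = 21.58 − 9.81 × 2.62 = -4.122 m/s.
Speed = √(v_x² + v_y²) = √(49.73 + 16.99) = 8.17 m/s.

8.17 m/s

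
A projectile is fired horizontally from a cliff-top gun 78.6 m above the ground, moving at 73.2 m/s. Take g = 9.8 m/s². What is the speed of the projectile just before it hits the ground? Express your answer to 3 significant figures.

83.1 m/s

Fall time: t = √(2 × 78.6 / 9.8) = 4.005 s.
At impact: v_x = 73.2 m/s (unchanged), v_y = g t = 9.8 × 4.005 = 39.25 m/s.
Speed = √(v_x² + v_y²) = √(5358 + 1541) = 83.1 m/s.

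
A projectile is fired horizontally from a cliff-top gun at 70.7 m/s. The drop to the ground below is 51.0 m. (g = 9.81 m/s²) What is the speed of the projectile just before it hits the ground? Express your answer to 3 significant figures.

77.5 m/s

Fall time: t = √(2 × 51.0 / 9.81) = 3.225 s.
At impact: v_x = 70.7 m/s (unchanged), v_y = g t = 9.81 × 3.225 = 31.64 m/s.
Speed = √(v_x² + v_y²) = √(4998 + 1001) = 77.5 m/s.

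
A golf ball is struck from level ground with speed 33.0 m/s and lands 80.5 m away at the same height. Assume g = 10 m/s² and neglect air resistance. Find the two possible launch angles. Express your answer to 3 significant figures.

Level-ground range: R = v₀² sin(2θ)/g ⇒ sin 2θ = R g / v₀² = 80.5×10/33.0² = 0.7392.
2θ = arcsin(0.7392) = 47.66° or 180° − 47.66° = 132.34°.
So θ = 23.8° or θ = 66.2°.

23.8° and 66.2°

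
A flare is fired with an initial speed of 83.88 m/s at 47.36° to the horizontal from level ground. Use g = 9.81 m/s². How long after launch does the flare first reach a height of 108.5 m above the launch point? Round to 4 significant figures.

v_y0 = 83.88 sin 47.36° = 61.704 m/s.
Set y = v_y0 t − ½ g t² = 108.5: 4.905 t² − 61.704 t + 108.5 = 0.
t = [61.704 ± √(3807.4 − 2128.8)] / 9.81 = (61.704 ± 40.971) / 9.81, giving t = 2.113 s or t = 10.47 s.
The flare is on the way up at the first time, so t = 2.113 s.

2.113 s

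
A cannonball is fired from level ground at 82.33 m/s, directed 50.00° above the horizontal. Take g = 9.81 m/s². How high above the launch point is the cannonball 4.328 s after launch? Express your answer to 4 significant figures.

v_y0 = 82.33 sin 50.00° = 63.068 m/s.
y(t) = v_y0 t − ½ g t² = 63.068×4.328 − 4.905×4.328² = 181.1 m.

181.1 m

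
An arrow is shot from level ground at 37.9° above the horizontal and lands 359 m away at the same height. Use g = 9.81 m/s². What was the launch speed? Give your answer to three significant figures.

On level ground, R = v₀² sin(2θ) / g, so v₀ = √(R g / sin 2θ).
sin(2 × 37.9°) = 0.9694.
v₀ = √(359 × 9.81 / 0.9694) = √3633 = 60.3 m/s.

60.3 m/s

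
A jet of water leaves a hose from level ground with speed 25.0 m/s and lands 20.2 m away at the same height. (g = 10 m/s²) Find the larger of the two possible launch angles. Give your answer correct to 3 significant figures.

80.6°

Level-ground range: R = v₀² sin(2θ)/g ⇒ sin 2θ = R g / v₀² = 20.2×10/25.0² = 0.3232.
2θ = arcsin(0.3232) = 18.86° or 180° − 18.86° = 161.14°.
So θ = 9.43° or θ = 80.6°.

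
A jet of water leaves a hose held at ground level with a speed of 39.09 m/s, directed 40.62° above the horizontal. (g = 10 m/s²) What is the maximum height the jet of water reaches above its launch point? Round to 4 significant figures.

Vertical component of launch velocity: v_y = 39.09 sin 40.62° = 25.449 m/s.
At the highest point the vertical velocity is zero, so v_y² = 2 g h_max.
h_max = (25.449)² / (2 × 10) = 647.65 / 20.00 = 32.38 m.

32.38 m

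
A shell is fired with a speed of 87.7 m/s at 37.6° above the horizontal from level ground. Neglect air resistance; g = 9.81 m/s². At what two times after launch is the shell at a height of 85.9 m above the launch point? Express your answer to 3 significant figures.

1.96 s and 8.95 s

v_y0 = 87.7 sin 37.6° = 53.51 m/s.
Set y = v_y0 t − ½ g t² = 85.9: 4.905 t² − 53.51 t + 85.9 = 0.
t = [53.51 ± √(2863 − 1685)] / 9.81 = (53.51 ± 34.32) / 9.81, giving t = 1.96 s or t = 8.95 s.
So the shell is at 85.9 m at t = 1.96 s (rising) and t = 8.95 s (falling).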